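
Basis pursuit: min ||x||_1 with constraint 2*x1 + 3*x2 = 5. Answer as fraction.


Axis intercepts:
  x1 = 5/2, x2 = 0: L1 = 5/2
  x1 = 0, x2 = 5/3: L1 = 5/3
x* = (0, 5/3)
||x*||_1 = 5/3.

5/3


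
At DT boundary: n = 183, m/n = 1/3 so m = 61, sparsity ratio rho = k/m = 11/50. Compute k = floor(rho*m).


m = 1/3*183 = 61.
rho = 11/50.
rho*m = 11/50*61 = 13.42.
k = floor(13.42) = 13.

13


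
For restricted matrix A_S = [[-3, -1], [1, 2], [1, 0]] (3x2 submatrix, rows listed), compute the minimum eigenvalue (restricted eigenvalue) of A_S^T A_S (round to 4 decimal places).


A_S^T A_S = [[11, 5], [5, 5]].
trace = 16.
det = 30.
disc = trace^2 - 4*det = 256 - 4*30 = 136.
sqrt(136) ≈ 11.661904.
lam_min = (16 - sqrt(136))/2 ≈ (16 - 11.661904)/2 = 2.169048 ≈ 2.1690.

2.1690


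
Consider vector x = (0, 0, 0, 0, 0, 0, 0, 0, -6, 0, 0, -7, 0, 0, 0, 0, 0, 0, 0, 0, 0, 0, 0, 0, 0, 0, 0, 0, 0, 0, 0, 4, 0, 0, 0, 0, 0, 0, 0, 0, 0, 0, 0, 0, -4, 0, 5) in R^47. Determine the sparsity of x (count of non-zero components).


Non-zero positions: [8, 11, 31, 44, 46].
Sparsity = 5.

5


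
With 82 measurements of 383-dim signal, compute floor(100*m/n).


100*m/n = 100*82/383 ≈ 21.4099.
floor = 21.

21


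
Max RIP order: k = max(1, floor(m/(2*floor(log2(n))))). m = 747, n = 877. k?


floor(log2(877)) = 9.
2*9 = 18.
m/(2*floor(log2(n))) = 747/18 ≈ 41.5.
floor = 41.
k = max(1, 41) = 41.

41


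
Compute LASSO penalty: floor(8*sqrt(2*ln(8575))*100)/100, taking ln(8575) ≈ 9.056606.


ln(8575) ≈ 9.056606.
2*ln(n) ≈ 18.113212.
sqrt(2*ln(n)) ≈ sqrt(18.113212) ≈ 4.255962.
lambda ≈ 8*4.255962 = 34.047696.
floor(lambda*100)/100 = 34.04.

34.04


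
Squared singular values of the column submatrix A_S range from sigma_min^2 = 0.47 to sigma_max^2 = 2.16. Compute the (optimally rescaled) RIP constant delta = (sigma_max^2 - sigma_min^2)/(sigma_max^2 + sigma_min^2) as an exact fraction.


lambda_max - lambda_min = 2.16 - 0.47 = 1.69.
lambda_max + lambda_min = 2.16 + 0.47 = 2.63.
delta = 1.69/2.63 = 169/263.

169/263


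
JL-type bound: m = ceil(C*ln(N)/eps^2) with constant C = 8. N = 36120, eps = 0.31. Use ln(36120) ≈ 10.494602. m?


ln(36120) ≈ 10.494602.
eps^2 = 0.31^2 = 0.0961.
C*ln(N)/eps^2 ≈ 8*10.494602/0.0961 ≈ 873.6401.
m = ceil(873.6401) = 874.

874


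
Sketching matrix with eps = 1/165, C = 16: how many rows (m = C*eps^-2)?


1/eps = 165.
(1/eps)^2 = 27225.
m = 16*27225 = 435600.

435600


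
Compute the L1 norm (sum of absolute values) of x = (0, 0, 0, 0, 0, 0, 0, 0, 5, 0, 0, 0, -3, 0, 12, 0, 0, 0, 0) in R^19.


Non-zero entries: [(8, 5), (12, -3), (14, 12)]
Absolute values: [5, 3, 12]
||x||_1 = sum = 20.

20


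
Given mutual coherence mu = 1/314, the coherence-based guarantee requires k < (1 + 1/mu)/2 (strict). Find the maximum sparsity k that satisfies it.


1/mu = 314.
1 + 1/mu = 315.
(1 + 1/mu)/2 = 157.5 is not an integer, so k_max = floor(157.5) = 157.

157


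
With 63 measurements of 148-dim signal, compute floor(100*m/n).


100*m/n = 100*63/148 ≈ 42.5676.
floor = 42.

42


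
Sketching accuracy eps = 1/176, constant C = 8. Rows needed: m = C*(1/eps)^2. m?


1/eps = 176.
(1/eps)^2 = 30976.
m = 8*30976 = 247808.

247808


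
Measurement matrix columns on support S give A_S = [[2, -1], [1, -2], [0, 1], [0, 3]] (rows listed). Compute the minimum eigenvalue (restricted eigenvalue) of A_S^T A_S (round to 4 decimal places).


A_S^T A_S = [[5, -4], [-4, 15]].
trace = 20.
det = 59.
disc = trace^2 - 4*det = 400 - 4*59 = 164.
sqrt(164) ≈ 12.806248.
lam_min = (20 - sqrt(164))/2 ≈ (20 - 12.806248)/2 = 3.596876 ≈ 3.5969.

3.5969


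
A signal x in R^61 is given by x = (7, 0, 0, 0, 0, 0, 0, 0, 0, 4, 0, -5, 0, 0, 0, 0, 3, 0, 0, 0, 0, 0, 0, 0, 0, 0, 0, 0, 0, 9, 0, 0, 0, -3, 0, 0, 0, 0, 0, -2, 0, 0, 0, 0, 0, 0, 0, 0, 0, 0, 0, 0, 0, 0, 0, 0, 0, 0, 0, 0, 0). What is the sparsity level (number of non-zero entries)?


Non-zero positions: [0, 9, 11, 16, 29, 33, 39].
Sparsity = 7.

7


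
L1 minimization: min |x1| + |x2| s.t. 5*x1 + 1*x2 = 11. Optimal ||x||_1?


Axis intercepts:
  x1 = 11/5, x2 = 0: L1 = 11/5
  x1 = 0, x2 = 11: L1 = 11
x* = (11/5, 0)
||x*||_1 = 11/5.

11/5


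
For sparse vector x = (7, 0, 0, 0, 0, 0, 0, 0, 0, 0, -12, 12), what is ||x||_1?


Non-zero entries: [(0, 7), (10, -12), (11, 12)]
Absolute values: [7, 12, 12]
||x||_1 = sum = 31.

31


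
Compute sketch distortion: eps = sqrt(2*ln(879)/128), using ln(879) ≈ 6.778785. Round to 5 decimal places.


ln(879) ≈ 6.778785.
2*ln(N)/m ≈ 2*6.778785/128 ≈ 0.10591852.
eps = sqrt(0.10591852) ≈ 0.3254513 ≈ 0.32545.

0.32545


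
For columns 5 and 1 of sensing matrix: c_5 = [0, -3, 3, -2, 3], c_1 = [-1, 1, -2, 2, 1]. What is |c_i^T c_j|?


Inner product: 0*-1 + -3*1 + 3*-2 + -2*2 + 3*1
Products: [0, -3, -6, -4, 3]
Sum = -10.
|dot| = 10.

10


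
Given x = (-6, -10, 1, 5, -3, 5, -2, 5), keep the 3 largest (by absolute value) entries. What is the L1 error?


Sorted |x_i| descending: [10, 6, 5, 5, 5, 3, 2, 1]
Keep top 3: [10, 6, 5]
Tail entries: [5, 5, 3, 2, 1]
L1 error = sum of tail = 16.

16


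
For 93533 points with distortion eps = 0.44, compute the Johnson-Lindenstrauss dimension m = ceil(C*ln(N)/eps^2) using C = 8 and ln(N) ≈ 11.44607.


ln(93533) ≈ 11.44607.
eps^2 = 0.44^2 = 0.1936.
C*ln(N)/eps^2 ≈ 8*11.44607/0.1936 ≈ 472.9781.
m = ceil(472.9781) = 473.

473


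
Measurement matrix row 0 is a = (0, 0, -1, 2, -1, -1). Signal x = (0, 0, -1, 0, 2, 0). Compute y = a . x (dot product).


Non-zero terms: ['-1*-1', '-1*2']
Products: [1, -2]
y = sum = -1.

-1


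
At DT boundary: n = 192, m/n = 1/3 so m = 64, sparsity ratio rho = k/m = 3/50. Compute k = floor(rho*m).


m = 1/3*192 = 64.
rho = 3/50.
rho*m = 3/50*64 = 3.84.
k = floor(3.84) = 3.

3


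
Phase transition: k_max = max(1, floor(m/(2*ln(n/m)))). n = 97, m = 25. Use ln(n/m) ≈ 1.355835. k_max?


n/m = 97/25.
ln(n/m) ≈ 1.355835.
2*ln(n/m) ≈ 2.71167.
m/(2*ln(n/m)) ≈ 25/2.71167 ≈ 9.2194.
floor = 9.
k_max = max(1, 9) = 9.

9


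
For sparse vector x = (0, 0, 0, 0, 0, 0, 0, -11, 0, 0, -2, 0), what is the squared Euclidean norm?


Non-zero entries: [(7, -11), (10, -2)]
Squares: [121, 4]
||x||_2^2 = sum = 125.

125


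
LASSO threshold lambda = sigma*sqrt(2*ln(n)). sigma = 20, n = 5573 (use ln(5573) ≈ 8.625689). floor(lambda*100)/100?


ln(5573) ≈ 8.625689.
2*ln(n) ≈ 17.251378.
sqrt(2*ln(n)) ≈ sqrt(17.251378) ≈ 4.153478.
lambda ≈ 20*4.153478 = 83.06956.
floor(lambda*100)/100 = 83.06.

83.06


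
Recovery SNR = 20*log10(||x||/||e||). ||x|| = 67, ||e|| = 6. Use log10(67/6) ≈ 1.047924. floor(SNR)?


||x||/||e|| = 67/6.
log10(67/6) ≈ 1.047924.
20*log10(||x||/||e||) ≈ 20*1.047924 = 20.95848.
floor(20.95848) = 20.

20


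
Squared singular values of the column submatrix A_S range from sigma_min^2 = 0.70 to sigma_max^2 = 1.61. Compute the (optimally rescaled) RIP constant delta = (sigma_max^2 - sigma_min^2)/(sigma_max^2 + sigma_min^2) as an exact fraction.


lambda_max - lambda_min = 1.61 - 0.70 = 0.91.
lambda_max + lambda_min = 1.61 + 0.70 = 2.31.
delta = 0.91/2.31 = 91/231 = 13/33.

13/33


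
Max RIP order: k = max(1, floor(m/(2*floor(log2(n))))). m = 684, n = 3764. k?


floor(log2(3764)) = 11.
2*11 = 22.
m/(2*floor(log2(n))) = 684/22 ≈ 31.0909.
floor = 31.
k = max(1, 31) = 31.

31


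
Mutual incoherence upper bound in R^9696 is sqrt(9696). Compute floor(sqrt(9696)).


98^2 = 9604 <= 9696 < 9801 = 99^2, so 98 <= sqrt(9696) < 99.
floor(sqrt(9696)) = 98.

98


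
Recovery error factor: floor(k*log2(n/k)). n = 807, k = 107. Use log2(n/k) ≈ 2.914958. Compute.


log2(n/k) = log2(807/107) ≈ 2.914958.
k*log2(n/k) ≈ 107*2.914958 = 311.900506.
floor(311.900506) = 311.

311


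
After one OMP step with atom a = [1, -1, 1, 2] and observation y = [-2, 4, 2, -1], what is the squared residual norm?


a^T a = 7.
a^T y = -6.
coeff = -6/7 = -6/7.
||r||^2 = 139/7.

139/7


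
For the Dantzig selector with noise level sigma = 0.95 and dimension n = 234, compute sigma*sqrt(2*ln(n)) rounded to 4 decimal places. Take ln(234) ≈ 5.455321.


ln(234) ≈ 5.455321.
2*ln(n) ≈ 10.910642.
sqrt(2*ln(n)) ≈ sqrt(10.910642) ≈ 3.303126.
threshold ≈ 0.95*3.303126 = 3.1379697 ≈ 3.1380.

3.1380


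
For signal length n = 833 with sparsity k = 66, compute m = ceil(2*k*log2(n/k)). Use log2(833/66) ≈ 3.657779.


log2(n/k) = log2(833/66) ≈ 3.657779.
2*k*log2(n/k) ≈ 2*66*3.657779 = 482.826828.
m = ceil(482.826828) = 483.

483


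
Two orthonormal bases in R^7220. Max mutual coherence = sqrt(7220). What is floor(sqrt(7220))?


84^2 = 7056 <= 7220 < 7225 = 85^2, so 84 <= sqrt(7220) < 85.
floor(sqrt(7220)) = 84.

84


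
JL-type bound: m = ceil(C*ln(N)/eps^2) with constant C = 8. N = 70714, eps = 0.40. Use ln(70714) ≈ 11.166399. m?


ln(70714) ≈ 11.166399.
eps^2 = 0.40^2 = 0.16.
C*ln(N)/eps^2 ≈ 8*11.166399/0.16 ≈ 558.3199.
m = ceil(558.3199) = 559.

559


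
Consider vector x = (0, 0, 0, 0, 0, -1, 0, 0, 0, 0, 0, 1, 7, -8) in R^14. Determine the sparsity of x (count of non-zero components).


Non-zero positions: [5, 11, 12, 13].
Sparsity = 4.

4


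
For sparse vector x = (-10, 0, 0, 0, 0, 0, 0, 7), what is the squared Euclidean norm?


Non-zero entries: [(0, -10), (7, 7)]
Squares: [100, 49]
||x||_2^2 = sum = 149.

149


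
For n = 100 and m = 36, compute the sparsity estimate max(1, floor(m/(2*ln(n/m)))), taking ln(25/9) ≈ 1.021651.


n/m = 100/36 = 25/9.
ln(n/m) ≈ 1.021651.
2*ln(n/m) ≈ 2.043302.
m/(2*ln(n/m)) ≈ 36/2.043302 ≈ 17.6185.
floor = 17.
k_max = max(1, 17) = 17.

17


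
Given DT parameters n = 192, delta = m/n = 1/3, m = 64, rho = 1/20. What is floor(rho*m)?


m = 1/3*192 = 64.
rho = 1/20.
rho*m = 1/20*64 = 3.2.
k = floor(3.2) = 3.

3


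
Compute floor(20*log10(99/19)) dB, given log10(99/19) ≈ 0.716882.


||x||/||e|| = 99/19.
log10(99/19) ≈ 0.716882.
20*log10(||x||/||e||) ≈ 20*0.716882 = 14.33764.
floor(14.33764) = 14.

14


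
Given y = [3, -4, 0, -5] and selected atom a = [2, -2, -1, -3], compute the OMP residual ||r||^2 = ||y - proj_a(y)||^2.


a^T a = 18.
a^T y = 29.
coeff = 29/18 = 29/18.
||r||^2 = 59/18.

59/18


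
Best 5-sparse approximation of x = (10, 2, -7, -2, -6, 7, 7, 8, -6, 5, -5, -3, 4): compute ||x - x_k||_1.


Sorted |x_i| descending: [10, 8, 7, 7, 7, 6, 6, 5, 5, 4, 3, 2, 2]
Keep top 5: [10, 8, 7, 7, 7]
Tail entries: [6, 6, 5, 5, 4, 3, 2, 2]
L1 error = sum of tail = 33.

33


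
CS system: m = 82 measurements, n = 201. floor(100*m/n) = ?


100*m/n = 100*82/201 ≈ 40.796.
floor = 40.

40


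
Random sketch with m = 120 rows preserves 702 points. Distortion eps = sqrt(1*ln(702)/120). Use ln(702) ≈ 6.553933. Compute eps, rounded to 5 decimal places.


ln(702) ≈ 6.553933.
1*ln(N)/m ≈ 1*6.553933/120 ≈ 0.05461611.
eps = sqrt(0.05461611) ≈ 0.2337009 ≈ 0.23370.

0.23370


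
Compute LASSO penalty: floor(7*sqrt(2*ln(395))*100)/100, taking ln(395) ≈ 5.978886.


ln(395) ≈ 5.978886.
2*ln(n) ≈ 11.957772.
sqrt(2*ln(n)) ≈ sqrt(11.957772) ≈ 3.458001.
lambda ≈ 7*3.458001 = 24.206007.
floor(lambda*100)/100 = 24.20.

24.20


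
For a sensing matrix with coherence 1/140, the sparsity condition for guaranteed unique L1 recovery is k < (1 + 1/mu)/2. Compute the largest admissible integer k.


1/mu = 140.
1 + 1/mu = 141.
(1 + 1/mu)/2 = 70.5 is not an integer, so k_max = floor(70.5) = 70.

70


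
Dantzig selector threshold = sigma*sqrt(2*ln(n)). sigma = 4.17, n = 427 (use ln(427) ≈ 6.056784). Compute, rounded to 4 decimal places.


ln(427) ≈ 6.056784.
2*ln(n) ≈ 12.113568.
sqrt(2*ln(n)) ≈ sqrt(12.113568) ≈ 3.480455.
threshold ≈ 4.17*3.480455 = 14.51349735 ≈ 14.5135.

14.5135


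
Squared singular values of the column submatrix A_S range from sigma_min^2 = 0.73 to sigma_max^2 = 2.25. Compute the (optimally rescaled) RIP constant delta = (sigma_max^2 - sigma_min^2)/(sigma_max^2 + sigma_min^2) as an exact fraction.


lambda_max - lambda_min = 2.25 - 0.73 = 1.52.
lambda_max + lambda_min = 2.25 + 0.73 = 2.98.
delta = 1.52/2.98 = 152/298 = 76/149.

76/149


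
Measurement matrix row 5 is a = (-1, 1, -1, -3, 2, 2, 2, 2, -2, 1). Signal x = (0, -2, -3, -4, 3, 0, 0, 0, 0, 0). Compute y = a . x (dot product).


Non-zero terms: ['1*-2', '-1*-3', '-3*-4', '2*3']
Products: [-2, 3, 12, 6]
y = sum = 19.

19


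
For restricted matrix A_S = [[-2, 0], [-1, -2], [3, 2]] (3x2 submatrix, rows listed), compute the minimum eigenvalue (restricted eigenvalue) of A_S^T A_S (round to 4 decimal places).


A_S^T A_S = [[14, 8], [8, 8]].
trace = 22.
det = 48.
disc = trace^2 - 4*det = 484 - 4*48 = 292.
sqrt(292) ≈ 17.088007.
lam_min = (22 - sqrt(292))/2 ≈ (22 - 17.088007)/2 = 2.4559965 ≈ 2.4560.

2.4560


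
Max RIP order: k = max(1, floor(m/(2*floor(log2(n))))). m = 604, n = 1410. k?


floor(log2(1410)) = 10.
2*10 = 20.
m/(2*floor(log2(n))) = 604/20 ≈ 30.2.
floor = 30.
k = max(1, 30) = 30.

30


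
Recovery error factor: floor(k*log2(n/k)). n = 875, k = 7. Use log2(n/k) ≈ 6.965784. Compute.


log2(n/k) = log2(875/7) ≈ 6.965784.
k*log2(n/k) ≈ 7*6.965784 = 48.760488.
floor(48.760488) = 48.

48


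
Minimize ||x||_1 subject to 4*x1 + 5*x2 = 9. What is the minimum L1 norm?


Axis intercepts:
  x1 = 9/4, x2 = 0: L1 = 9/4
  x1 = 0, x2 = 9/5: L1 = 9/5
x* = (0, 9/5)
||x*||_1 = 9/5.

9/5


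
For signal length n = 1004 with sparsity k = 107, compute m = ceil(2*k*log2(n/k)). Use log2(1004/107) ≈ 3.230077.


log2(n/k) = log2(1004/107) ≈ 3.230077.
2*k*log2(n/k) ≈ 2*107*3.230077 = 691.236478.
m = ceil(691.236478) = 692.

692


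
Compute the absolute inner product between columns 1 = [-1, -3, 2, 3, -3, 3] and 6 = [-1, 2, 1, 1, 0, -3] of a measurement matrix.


Inner product: -1*-1 + -3*2 + 2*1 + 3*1 + -3*0 + 3*-3
Products: [1, -6, 2, 3, 0, -9]
Sum = -9.
|dot| = 9.

9


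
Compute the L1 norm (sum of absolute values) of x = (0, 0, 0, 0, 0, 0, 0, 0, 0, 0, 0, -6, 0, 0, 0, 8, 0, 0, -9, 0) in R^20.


Non-zero entries: [(11, -6), (15, 8), (18, -9)]
Absolute values: [6, 8, 9]
||x||_1 = sum = 23.

23


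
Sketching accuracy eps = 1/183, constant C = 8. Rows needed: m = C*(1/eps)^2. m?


1/eps = 183.
(1/eps)^2 = 33489.
m = 8*33489 = 267912.

267912


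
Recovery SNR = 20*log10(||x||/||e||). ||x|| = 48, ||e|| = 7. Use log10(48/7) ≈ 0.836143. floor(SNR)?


||x||/||e|| = 48/7.
log10(48/7) ≈ 0.836143.
20*log10(||x||/||e||) ≈ 20*0.836143 = 16.72286.
floor(16.72286) = 16.

16


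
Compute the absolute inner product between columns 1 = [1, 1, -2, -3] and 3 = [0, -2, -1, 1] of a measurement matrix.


Inner product: 1*0 + 1*-2 + -2*-1 + -3*1
Products: [0, -2, 2, -3]
Sum = -3.
|dot| = 3.

3


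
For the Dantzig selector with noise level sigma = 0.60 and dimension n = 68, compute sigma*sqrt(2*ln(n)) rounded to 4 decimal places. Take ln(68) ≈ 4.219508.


ln(68) ≈ 4.219508.
2*ln(n) ≈ 8.439016.
sqrt(2*ln(n)) ≈ sqrt(8.439016) ≈ 2.904998.
threshold ≈ 0.60*2.904998 = 1.7429988 ≈ 1.7430.

1.7430


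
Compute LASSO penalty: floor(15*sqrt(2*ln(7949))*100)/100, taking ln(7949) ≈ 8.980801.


ln(7949) ≈ 8.980801.
2*ln(n) ≈ 17.961602.
sqrt(2*ln(n)) ≈ sqrt(17.961602) ≈ 4.238113.
lambda ≈ 15*4.238113 = 63.571695.
floor(lambda*100)/100 = 63.57.

63.57


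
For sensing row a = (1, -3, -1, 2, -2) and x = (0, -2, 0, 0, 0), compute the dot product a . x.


Non-zero terms: ['-3*-2']
Products: [6]
y = sum = 6.

6


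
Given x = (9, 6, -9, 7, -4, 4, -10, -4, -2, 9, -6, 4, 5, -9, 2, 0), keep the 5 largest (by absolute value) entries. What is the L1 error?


Sorted |x_i| descending: [10, 9, 9, 9, 9, 7, 6, 6, 5, 4, 4, 4, 4, 2, 2, 0]
Keep top 5: [10, 9, 9, 9, 9]
Tail entries: [7, 6, 6, 5, 4, 4, 4, 4, 2, 2, 0]
L1 error = sum of tail = 44.

44


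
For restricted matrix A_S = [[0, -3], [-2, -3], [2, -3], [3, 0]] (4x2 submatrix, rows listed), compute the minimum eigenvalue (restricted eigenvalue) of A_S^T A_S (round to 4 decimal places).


A_S^T A_S = [[17, 0], [0, 27]].
trace = 44.
det = 459.
disc = trace^2 - 4*det = 1936 - 4*459 = 100.
sqrt(100) = 10.
lam_min = (44 - 10)/2 = 17 = 17.0000.

17.0000


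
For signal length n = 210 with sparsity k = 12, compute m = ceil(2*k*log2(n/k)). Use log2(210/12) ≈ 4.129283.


log2(n/k) = log2(210/12) ≈ 4.129283.
2*k*log2(n/k) ≈ 2*12*4.129283 = 99.102792.
m = ceil(99.102792) = 100.

100


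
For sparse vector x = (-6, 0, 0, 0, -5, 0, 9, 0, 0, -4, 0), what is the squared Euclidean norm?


Non-zero entries: [(0, -6), (4, -5), (6, 9), (9, -4)]
Squares: [36, 25, 81, 16]
||x||_2^2 = sum = 158.

158


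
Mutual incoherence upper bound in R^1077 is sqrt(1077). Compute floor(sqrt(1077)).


32^2 = 1024 <= 1077 < 1089 = 33^2, so 32 <= sqrt(1077) < 33.
floor(sqrt(1077)) = 32.

32


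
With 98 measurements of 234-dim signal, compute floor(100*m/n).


100*m/n = 100*98/234 ≈ 41.8803.
floor = 41.

41


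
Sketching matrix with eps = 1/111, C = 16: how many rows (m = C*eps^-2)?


1/eps = 111.
(1/eps)^2 = 12321.
m = 16*12321 = 197136.

197136


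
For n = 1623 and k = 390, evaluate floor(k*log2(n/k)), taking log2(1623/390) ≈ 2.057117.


log2(n/k) = log2(1623/390) ≈ 2.057117.
k*log2(n/k) ≈ 390*2.057117 = 802.27563.
floor(802.27563) = 802.

802


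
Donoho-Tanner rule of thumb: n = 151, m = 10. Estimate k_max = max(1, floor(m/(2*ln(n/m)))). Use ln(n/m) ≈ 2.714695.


n/m = 151/10.
ln(n/m) ≈ 2.714695.
2*ln(n/m) ≈ 5.42939.
m/(2*ln(n/m)) ≈ 10/5.42939 ≈ 1.8418.
floor = 1.
k_max = max(1, 1) = 1.

1


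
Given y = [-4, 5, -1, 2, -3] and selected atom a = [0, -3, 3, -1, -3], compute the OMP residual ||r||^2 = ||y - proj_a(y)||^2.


a^T a = 28.
a^T y = -11.
coeff = -11/28 = -11/28.
||r||^2 = 1419/28.

1419/28


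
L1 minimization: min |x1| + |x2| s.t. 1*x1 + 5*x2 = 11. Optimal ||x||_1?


Axis intercepts:
  x1 = 11, x2 = 0: L1 = 11
  x1 = 0, x2 = 11/5: L1 = 11/5
x* = (0, 11/5)
||x*||_1 = 11/5.

11/5


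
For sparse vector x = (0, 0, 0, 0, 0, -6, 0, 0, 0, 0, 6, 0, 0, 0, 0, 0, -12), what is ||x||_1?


Non-zero entries: [(5, -6), (10, 6), (16, -12)]
Absolute values: [6, 6, 12]
||x||_1 = sum = 24.

24


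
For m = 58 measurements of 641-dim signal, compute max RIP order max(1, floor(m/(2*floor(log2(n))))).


floor(log2(641)) = 9.
2*9 = 18.
m/(2*floor(log2(n))) = 58/18 ≈ 3.2222.
floor = 3.
k = max(1, 3) = 3.

3


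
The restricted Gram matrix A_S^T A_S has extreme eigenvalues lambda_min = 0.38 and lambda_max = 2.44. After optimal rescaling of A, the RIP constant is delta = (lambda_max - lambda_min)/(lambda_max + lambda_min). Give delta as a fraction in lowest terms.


lambda_max - lambda_min = 2.44 - 0.38 = 2.06.
lambda_max + lambda_min = 2.44 + 0.38 = 2.82.
delta = 2.06/2.82 = 206/282 = 103/141.

103/141


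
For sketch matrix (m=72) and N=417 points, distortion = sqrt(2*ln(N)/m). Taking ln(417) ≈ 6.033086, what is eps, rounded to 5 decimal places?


ln(417) ≈ 6.033086.
2*ln(N)/m ≈ 2*6.033086/72 ≈ 0.16758572.
eps = sqrt(0.16758572) ≈ 0.4093723 ≈ 0.40937.

0.40937


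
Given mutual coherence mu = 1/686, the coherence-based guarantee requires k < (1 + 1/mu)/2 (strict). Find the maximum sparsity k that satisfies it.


1/mu = 686.
1 + 1/mu = 687.
(1 + 1/mu)/2 = 343.5 is not an integer, so k_max = floor(343.5) = 343.

343


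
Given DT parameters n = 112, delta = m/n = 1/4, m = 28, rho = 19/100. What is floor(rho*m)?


m = 1/4*112 = 28.
rho = 19/100.
rho*m = 19/100*28 = 5.32.
k = floor(5.32) = 5.

5


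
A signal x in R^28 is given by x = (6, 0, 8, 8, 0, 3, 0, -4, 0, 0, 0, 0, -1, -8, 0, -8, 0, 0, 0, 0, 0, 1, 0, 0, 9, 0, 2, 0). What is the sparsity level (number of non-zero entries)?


Non-zero positions: [0, 2, 3, 5, 7, 12, 13, 15, 21, 24, 26].
Sparsity = 11.

11


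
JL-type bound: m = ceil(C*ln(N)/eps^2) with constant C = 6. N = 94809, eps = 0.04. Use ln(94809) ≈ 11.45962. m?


ln(94809) ≈ 11.45962.
eps^2 = 0.04^2 = 0.0016.
C*ln(N)/eps^2 ≈ 6*11.45962/0.0016 ≈ 42973.575.
m = ceil(42973.575) = 42974.

42974


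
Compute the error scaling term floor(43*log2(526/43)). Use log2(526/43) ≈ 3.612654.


log2(n/k) = log2(526/43) ≈ 3.612654.
k*log2(n/k) ≈ 43*3.612654 = 155.344122.
floor(155.344122) = 155.

155


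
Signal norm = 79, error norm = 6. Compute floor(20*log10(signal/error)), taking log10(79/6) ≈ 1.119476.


||x||/||e|| = 79/6.
log10(79/6) ≈ 1.119476.
20*log10(||x||/||e||) ≈ 20*1.119476 = 22.38952.
floor(22.38952) = 22.

22


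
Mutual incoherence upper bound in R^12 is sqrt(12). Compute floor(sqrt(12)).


3^2 = 9 <= 12 < 16 = 4^2, so 3 <= sqrt(12) < 4.
floor(sqrt(12)) = 3.

3


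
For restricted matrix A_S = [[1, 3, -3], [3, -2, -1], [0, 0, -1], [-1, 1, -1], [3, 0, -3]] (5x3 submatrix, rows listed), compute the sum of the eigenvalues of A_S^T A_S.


Sum of eigenvalues of A_S^T A_S = trace(A_S^T A_S) = sum of squared column norms of A_S.
A_S^T A_S diagonal: [20, 14, 21].
trace = 20 + 14 + 21 = 55.

55


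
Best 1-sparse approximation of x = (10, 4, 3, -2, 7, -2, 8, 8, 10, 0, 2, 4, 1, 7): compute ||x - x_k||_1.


Sorted |x_i| descending: [10, 10, 8, 8, 7, 7, 4, 4, 3, 2, 2, 2, 1, 0]
Keep top 1: [10]
Tail entries: [10, 8, 8, 7, 7, 4, 4, 3, 2, 2, 2, 1, 0]
L1 error = sum of tail = 58.

58


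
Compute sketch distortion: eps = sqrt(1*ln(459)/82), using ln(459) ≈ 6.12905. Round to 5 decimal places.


ln(459) ≈ 6.12905.
1*ln(N)/m ≈ 1*6.12905/82 ≈ 0.07474451.
eps = sqrt(0.07474451) ≈ 0.2733944 ≈ 0.27339.

0.27339


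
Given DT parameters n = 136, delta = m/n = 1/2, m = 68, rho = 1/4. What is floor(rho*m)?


m = 1/2*136 = 68.
rho = 1/4.
rho*m = 1/4*68 = 17.
k = floor(17) = 17.

17


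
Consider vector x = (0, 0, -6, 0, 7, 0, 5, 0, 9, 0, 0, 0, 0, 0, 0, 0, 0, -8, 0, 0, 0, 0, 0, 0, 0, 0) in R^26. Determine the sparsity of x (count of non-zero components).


Non-zero positions: [2, 4, 6, 8, 17].
Sparsity = 5.

5


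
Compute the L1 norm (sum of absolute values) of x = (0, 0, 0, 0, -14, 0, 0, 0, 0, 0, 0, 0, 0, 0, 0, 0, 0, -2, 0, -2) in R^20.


Non-zero entries: [(4, -14), (17, -2), (19, -2)]
Absolute values: [14, 2, 2]
||x||_1 = sum = 18.

18


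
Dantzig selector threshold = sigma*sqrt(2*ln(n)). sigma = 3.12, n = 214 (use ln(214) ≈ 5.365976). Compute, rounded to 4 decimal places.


ln(214) ≈ 5.365976.
2*ln(n) ≈ 10.731952.
sqrt(2*ln(n)) ≈ sqrt(10.731952) ≈ 3.275966.
threshold ≈ 3.12*3.275966 = 10.22101392 ≈ 10.2210.

10.2210


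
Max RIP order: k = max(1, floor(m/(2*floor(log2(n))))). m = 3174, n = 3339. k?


floor(log2(3339)) = 11.
2*11 = 22.
m/(2*floor(log2(n))) = 3174/22 ≈ 144.2727.
floor = 144.
k = max(1, 144) = 144.

144


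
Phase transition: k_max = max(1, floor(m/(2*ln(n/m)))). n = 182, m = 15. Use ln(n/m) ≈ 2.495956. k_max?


n/m = 182/15.
ln(n/m) ≈ 2.495956.
2*ln(n/m) ≈ 4.991912.
m/(2*ln(n/m)) ≈ 15/4.991912 ≈ 3.0049.
floor = 3.
k_max = max(1, 3) = 3.

3


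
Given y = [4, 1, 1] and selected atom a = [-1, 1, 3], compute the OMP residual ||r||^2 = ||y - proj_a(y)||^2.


a^T a = 11.
a^T y = 0.
coeff = 0/11 = 0.
||r||^2 = 18.

18


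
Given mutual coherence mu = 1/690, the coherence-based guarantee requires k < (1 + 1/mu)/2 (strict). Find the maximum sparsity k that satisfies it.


1/mu = 690.
1 + 1/mu = 691.
(1 + 1/mu)/2 = 345.5 is not an integer, so k_max = floor(345.5) = 345.

345


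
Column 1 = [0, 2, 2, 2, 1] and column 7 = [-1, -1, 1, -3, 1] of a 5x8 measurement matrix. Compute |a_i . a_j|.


Inner product: 0*-1 + 2*-1 + 2*1 + 2*-3 + 1*1
Products: [0, -2, 2, -6, 1]
Sum = -5.
|dot| = 5.

5


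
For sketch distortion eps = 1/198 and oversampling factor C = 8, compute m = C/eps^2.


1/eps = 198.
(1/eps)^2 = 39204.
m = 8*39204 = 313632.

313632


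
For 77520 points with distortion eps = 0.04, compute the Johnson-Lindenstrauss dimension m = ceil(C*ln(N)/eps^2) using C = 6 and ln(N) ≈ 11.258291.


ln(77520) ≈ 11.258291.
eps^2 = 0.04^2 = 0.0016.
C*ln(N)/eps^2 ≈ 6*11.258291/0.0016 ≈ 42218.5912.
m = ceil(42218.5912) = 42219.

42219


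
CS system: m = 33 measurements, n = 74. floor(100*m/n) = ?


100*m/n = 100*33/74 ≈ 44.5946.
floor = 44.

44


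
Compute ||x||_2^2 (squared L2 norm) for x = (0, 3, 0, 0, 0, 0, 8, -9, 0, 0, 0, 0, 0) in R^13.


Non-zero entries: [(1, 3), (6, 8), (7, -9)]
Squares: [9, 64, 81]
||x||_2^2 = sum = 154.

154


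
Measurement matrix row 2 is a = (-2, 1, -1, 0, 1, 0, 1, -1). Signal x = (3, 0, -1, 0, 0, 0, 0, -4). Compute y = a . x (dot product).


Non-zero terms: ['-2*3', '-1*-1', '-1*-4']
Products: [-6, 1, 4]
y = sum = -1.

-1


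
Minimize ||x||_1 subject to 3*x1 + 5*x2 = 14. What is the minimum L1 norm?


Axis intercepts:
  x1 = 14/3, x2 = 0: L1 = 14/3
  x1 = 0, x2 = 14/5: L1 = 14/5
x* = (0, 14/5)
||x*||_1 = 14/5.

14/5


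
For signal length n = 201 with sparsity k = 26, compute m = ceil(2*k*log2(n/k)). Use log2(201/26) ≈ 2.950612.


log2(n/k) = log2(201/26) ≈ 2.950612.
2*k*log2(n/k) ≈ 2*26*2.950612 = 153.431824.
m = ceil(153.431824) = 154.

154


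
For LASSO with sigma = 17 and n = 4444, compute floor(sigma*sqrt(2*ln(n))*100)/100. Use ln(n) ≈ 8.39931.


ln(4444) ≈ 8.39931.
2*ln(n) ≈ 16.79862.
sqrt(2*ln(n)) ≈ sqrt(16.79862) ≈ 4.098612.
lambda ≈ 17*4.098612 = 69.676404.
floor(lambda*100)/100 = 69.67.

69.67


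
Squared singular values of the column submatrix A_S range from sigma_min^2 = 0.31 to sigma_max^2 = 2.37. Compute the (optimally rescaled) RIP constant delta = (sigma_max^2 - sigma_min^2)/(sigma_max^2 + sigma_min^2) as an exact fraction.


lambda_max - lambda_min = 2.37 - 0.31 = 2.06.
lambda_max + lambda_min = 2.37 + 0.31 = 2.68.
delta = 2.06/2.68 = 206/268 = 103/134.

103/134


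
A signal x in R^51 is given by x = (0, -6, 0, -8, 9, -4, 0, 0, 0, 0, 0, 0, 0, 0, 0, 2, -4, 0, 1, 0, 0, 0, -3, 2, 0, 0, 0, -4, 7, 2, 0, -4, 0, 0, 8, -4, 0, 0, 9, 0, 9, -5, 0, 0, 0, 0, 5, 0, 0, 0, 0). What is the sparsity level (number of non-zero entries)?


Non-zero positions: [1, 3, 4, 5, 15, 16, 18, 22, 23, 27, 28, 29, 31, 34, 35, 38, 40, 41, 46].
Sparsity = 19.

19


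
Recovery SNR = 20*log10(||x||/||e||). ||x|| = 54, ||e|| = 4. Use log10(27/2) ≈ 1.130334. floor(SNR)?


||x||/||e|| = 54/4 = 27/2.
log10(27/2) ≈ 1.130334.
20*log10(||x||/||e||) ≈ 20*1.130334 = 22.60668.
floor(22.60668) = 22.

22


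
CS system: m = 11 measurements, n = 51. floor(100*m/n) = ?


100*m/n = 100*11/51 ≈ 21.5686.
floor = 21.

21


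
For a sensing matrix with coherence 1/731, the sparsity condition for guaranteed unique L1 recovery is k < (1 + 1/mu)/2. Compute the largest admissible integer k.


1/mu = 731.
1 + 1/mu = 732.
(1 + 1/mu)/2 = 366 is an integer and the inequality is strict, so k_max = 366 - 1 = 365.

365


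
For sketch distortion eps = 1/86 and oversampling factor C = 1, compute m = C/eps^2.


1/eps = 86.
(1/eps)^2 = 7396.
m = 1*7396 = 7396.

7396


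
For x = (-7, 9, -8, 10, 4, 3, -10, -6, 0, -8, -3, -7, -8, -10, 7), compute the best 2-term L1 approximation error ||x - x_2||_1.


Sorted |x_i| descending: [10, 10, 10, 9, 8, 8, 8, 7, 7, 7, 6, 4, 3, 3, 0]
Keep top 2: [10, 10]
Tail entries: [10, 9, 8, 8, 8, 7, 7, 7, 6, 4, 3, 3, 0]
L1 error = sum of tail = 80.

80


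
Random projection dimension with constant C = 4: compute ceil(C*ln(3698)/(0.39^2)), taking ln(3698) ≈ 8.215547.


ln(3698) ≈ 8.215547.
eps^2 = 0.39^2 = 0.1521.
C*ln(N)/eps^2 ≈ 4*8.215547/0.1521 ≈ 216.0565.
m = ceil(216.0565) = 217.

217


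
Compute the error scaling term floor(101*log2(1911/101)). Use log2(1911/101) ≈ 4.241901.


log2(n/k) = log2(1911/101) ≈ 4.241901.
k*log2(n/k) ≈ 101*4.241901 = 428.432001.
floor(428.432001) = 428.

428


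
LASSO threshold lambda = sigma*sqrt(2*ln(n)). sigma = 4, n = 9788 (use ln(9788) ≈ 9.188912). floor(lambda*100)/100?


ln(9788) ≈ 9.188912.
2*ln(n) ≈ 18.377824.
sqrt(2*ln(n)) ≈ sqrt(18.377824) ≈ 4.286936.
lambda ≈ 4*4.286936 = 17.147744.
floor(lambda*100)/100 = 17.14.

17.14


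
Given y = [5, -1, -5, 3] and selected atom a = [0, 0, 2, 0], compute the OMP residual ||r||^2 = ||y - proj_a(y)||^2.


a^T a = 4.
a^T y = -10.
coeff = -10/4 = -5/2.
||r||^2 = 35.

35


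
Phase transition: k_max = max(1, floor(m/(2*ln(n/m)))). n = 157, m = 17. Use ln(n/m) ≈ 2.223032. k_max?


n/m = 157/17.
ln(n/m) ≈ 2.223032.
2*ln(n/m) ≈ 4.446064.
m/(2*ln(n/m)) ≈ 17/4.446064 ≈ 3.8236.
floor = 3.
k_max = max(1, 3) = 3.

3


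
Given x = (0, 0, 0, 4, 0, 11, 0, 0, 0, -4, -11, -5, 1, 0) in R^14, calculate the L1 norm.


Non-zero entries: [(3, 4), (5, 11), (9, -4), (10, -11), (11, -5), (12, 1)]
Absolute values: [4, 11, 4, 11, 5, 1]
||x||_1 = sum = 36.

36


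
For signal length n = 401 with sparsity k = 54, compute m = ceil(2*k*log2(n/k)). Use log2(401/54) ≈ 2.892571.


log2(n/k) = log2(401/54) ≈ 2.892571.
2*k*log2(n/k) ≈ 2*54*2.892571 = 312.397668.
m = ceil(312.397668) = 313.

313


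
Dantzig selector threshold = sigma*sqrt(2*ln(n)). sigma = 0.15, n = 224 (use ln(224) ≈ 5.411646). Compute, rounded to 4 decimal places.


ln(224) ≈ 5.411646.
2*ln(n) ≈ 10.823292.
sqrt(2*ln(n)) ≈ sqrt(10.823292) ≈ 3.289877.
threshold ≈ 0.15*3.289877 = 0.49348155 ≈ 0.4935.

0.4935


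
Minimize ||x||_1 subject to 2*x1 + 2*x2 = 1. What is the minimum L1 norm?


Axis intercepts:
  x1 = 1/2, x2 = 0: L1 = 1/2
  x1 = 0, x2 = 1/2: L1 = 1/2
x* = (1/2, 0)
||x*||_1 = 1/2.

1/2


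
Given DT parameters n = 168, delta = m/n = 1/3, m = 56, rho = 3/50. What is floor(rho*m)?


m = 1/3*168 = 56.
rho = 3/50.
rho*m = 3/50*56 = 3.36.
k = floor(3.36) = 3.

3


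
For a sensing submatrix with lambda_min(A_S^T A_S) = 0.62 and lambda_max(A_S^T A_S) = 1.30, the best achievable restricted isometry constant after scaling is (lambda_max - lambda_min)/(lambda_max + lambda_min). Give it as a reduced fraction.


lambda_max - lambda_min = 1.30 - 0.62 = 0.68.
lambda_max + lambda_min = 1.30 + 0.62 = 1.92.
delta = 0.68/1.92 = 68/192 = 17/48.

17/48


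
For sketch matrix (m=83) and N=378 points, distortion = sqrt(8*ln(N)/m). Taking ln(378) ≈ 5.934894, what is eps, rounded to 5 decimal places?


ln(378) ≈ 5.934894.
8*ln(N)/m ≈ 8*5.934894/83 ≈ 0.57203798.
eps = sqrt(0.57203798) ≈ 0.7563319 ≈ 0.75633.

0.75633


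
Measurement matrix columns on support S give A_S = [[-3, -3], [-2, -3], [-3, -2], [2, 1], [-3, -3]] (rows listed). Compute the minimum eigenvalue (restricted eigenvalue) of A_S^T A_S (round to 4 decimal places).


A_S^T A_S = [[35, 32], [32, 32]].
trace = 67.
det = 96.
disc = trace^2 - 4*det = 4489 - 4*96 = 4105.
sqrt(4105) ≈ 64.070274.
lam_min = (67 - sqrt(4105))/2 ≈ (67 - 64.070274)/2 = 1.464863 ≈ 1.4649.

1.4649


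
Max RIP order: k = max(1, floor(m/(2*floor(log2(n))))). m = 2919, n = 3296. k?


floor(log2(3296)) = 11.
2*11 = 22.
m/(2*floor(log2(n))) = 2919/22 ≈ 132.6818.
floor = 132.
k = max(1, 132) = 132.

132


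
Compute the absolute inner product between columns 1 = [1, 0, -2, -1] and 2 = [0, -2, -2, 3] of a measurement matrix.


Inner product: 1*0 + 0*-2 + -2*-2 + -1*3
Products: [0, 0, 4, -3]
Sum = 1.
|dot| = 1.

1


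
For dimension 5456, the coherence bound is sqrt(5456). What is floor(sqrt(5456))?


73^2 = 5329 <= 5456 < 5476 = 74^2, so 73 <= sqrt(5456) < 74.
floor(sqrt(5456)) = 73.

73


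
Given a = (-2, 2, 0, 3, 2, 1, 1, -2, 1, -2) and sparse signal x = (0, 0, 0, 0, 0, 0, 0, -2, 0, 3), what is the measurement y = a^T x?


Non-zero terms: ['-2*-2', '-2*3']
Products: [4, -6]
y = sum = -2.

-2


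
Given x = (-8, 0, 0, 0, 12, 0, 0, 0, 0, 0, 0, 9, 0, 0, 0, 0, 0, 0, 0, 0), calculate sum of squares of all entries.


Non-zero entries: [(0, -8), (4, 12), (11, 9)]
Squares: [64, 144, 81]
||x||_2^2 = sum = 289.

289


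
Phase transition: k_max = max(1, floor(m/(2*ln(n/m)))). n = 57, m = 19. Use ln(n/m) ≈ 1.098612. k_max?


n/m = 57/19 = 3.
ln(n/m) ≈ 1.098612.
2*ln(n/m) ≈ 2.197224.
m/(2*ln(n/m)) ≈ 19/2.197224 ≈ 8.6473.
floor = 8.
k_max = max(1, 8) = 8.

8


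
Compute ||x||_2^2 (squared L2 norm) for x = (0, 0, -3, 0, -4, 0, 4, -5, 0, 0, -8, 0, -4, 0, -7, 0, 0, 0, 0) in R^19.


Non-zero entries: [(2, -3), (4, -4), (6, 4), (7, -5), (10, -8), (12, -4), (14, -7)]
Squares: [9, 16, 16, 25, 64, 16, 49]
||x||_2^2 = sum = 195.

195


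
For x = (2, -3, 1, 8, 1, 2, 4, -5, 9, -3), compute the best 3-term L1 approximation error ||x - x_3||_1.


Sorted |x_i| descending: [9, 8, 5, 4, 3, 3, 2, 2, 1, 1]
Keep top 3: [9, 8, 5]
Tail entries: [4, 3, 3, 2, 2, 1, 1]
L1 error = sum of tail = 16.

16


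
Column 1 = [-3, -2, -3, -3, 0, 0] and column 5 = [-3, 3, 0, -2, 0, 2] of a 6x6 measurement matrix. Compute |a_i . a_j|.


Inner product: -3*-3 + -2*3 + -3*0 + -3*-2 + 0*0 + 0*2
Products: [9, -6, 0, 6, 0, 0]
Sum = 9.
|dot| = 9.

9


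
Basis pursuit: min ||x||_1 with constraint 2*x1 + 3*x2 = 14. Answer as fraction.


Axis intercepts:
  x1 = 7, x2 = 0: L1 = 7
  x1 = 0, x2 = 14/3: L1 = 14/3
x* = (0, 14/3)
||x*||_1 = 14/3.

14/3


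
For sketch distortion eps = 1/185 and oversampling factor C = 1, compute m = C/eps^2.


1/eps = 185.
(1/eps)^2 = 34225.
m = 1*34225 = 34225.

34225


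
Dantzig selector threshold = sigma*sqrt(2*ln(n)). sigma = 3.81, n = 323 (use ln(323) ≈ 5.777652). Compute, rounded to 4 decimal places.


ln(323) ≈ 5.777652.
2*ln(n) ≈ 11.555304.
sqrt(2*ln(n)) ≈ sqrt(11.555304) ≈ 3.399309.
threshold ≈ 3.81*3.399309 = 12.95136729 ≈ 12.9514.

12.9514


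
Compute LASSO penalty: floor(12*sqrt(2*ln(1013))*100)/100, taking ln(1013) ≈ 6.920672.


ln(1013) ≈ 6.920672.
2*ln(n) ≈ 13.841344.
sqrt(2*ln(n)) ≈ sqrt(13.841344) ≈ 3.720396.
lambda ≈ 12*3.720396 = 44.644752.
floor(lambda*100)/100 = 44.64.

44.64


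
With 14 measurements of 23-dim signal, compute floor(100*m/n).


100*m/n = 100*14/23 ≈ 60.8696.
floor = 60.

60


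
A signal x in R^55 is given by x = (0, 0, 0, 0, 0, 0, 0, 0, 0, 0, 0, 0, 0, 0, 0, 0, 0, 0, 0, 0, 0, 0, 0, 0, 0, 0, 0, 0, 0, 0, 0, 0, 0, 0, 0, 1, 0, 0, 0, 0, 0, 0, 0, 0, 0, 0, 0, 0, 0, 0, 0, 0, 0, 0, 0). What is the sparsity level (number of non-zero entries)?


Non-zero positions: [35].
Sparsity = 1.

1


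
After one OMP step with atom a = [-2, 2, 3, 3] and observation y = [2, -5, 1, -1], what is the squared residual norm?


a^T a = 26.
a^T y = -14.
coeff = -14/26 = -7/13.
||r||^2 = 305/13.

305/13


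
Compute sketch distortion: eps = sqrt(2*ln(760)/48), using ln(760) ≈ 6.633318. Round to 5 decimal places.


ln(760) ≈ 6.633318.
2*ln(N)/m ≈ 2*6.633318/48 ≈ 0.27638825.
eps = sqrt(0.27638825) ≈ 0.5257264 ≈ 0.52573.

0.52573


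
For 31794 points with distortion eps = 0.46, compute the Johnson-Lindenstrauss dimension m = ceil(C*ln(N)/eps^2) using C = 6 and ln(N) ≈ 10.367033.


ln(31794) ≈ 10.367033.
eps^2 = 0.46^2 = 0.2116.
C*ln(N)/eps^2 ≈ 6*10.367033/0.2116 ≈ 293.9612.
m = ceil(293.9612) = 294.

294


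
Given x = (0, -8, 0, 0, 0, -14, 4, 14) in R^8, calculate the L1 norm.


Non-zero entries: [(1, -8), (5, -14), (6, 4), (7, 14)]
Absolute values: [8, 14, 4, 14]
||x||_1 = sum = 40.

40


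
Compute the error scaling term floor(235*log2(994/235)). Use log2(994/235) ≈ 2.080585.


log2(n/k) = log2(994/235) ≈ 2.080585.
k*log2(n/k) ≈ 235*2.080585 = 488.937475.
floor(488.937475) = 488.

488


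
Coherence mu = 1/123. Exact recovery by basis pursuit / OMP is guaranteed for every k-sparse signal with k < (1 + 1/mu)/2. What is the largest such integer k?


1/mu = 123.
1 + 1/mu = 124.
(1 + 1/mu)/2 = 62 is an integer and the inequality is strict, so k_max = 62 - 1 = 61.

61


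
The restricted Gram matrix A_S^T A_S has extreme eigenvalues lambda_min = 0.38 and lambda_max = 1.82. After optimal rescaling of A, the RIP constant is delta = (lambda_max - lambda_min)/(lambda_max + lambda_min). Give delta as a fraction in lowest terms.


lambda_max - lambda_min = 1.82 - 0.38 = 1.44.
lambda_max + lambda_min = 1.82 + 0.38 = 2.20.
delta = 1.44/2.20 = 144/220 = 36/55.

36/55


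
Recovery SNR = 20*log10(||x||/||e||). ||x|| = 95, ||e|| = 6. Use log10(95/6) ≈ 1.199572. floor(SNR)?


||x||/||e|| = 95/6.
log10(95/6) ≈ 1.199572.
20*log10(||x||/||e||) ≈ 20*1.199572 = 23.99144.
floor(23.99144) = 23.

23


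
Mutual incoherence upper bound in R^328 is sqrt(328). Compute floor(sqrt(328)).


18^2 = 324 <= 328 < 361 = 19^2, so 18 <= sqrt(328) < 19.
floor(sqrt(328)) = 18.

18


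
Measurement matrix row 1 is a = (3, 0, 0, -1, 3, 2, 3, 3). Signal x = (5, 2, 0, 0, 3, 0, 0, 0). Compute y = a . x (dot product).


Non-zero terms: ['3*5', '0*2', '3*3']
Products: [15, 0, 9]
y = sum = 24.

24


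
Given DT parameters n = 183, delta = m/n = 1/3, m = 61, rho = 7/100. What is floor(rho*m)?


m = 1/3*183 = 61.
rho = 7/100.
rho*m = 7/100*61 = 4.27.
k = floor(4.27) = 4.

4


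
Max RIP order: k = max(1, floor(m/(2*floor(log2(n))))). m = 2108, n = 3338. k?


floor(log2(3338)) = 11.
2*11 = 22.
m/(2*floor(log2(n))) = 2108/22 ≈ 95.8182.
floor = 95.
k = max(1, 95) = 95.

95


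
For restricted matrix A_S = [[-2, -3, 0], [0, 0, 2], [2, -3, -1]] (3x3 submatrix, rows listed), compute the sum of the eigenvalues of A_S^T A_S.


Sum of eigenvalues of A_S^T A_S = trace(A_S^T A_S) = sum of squared column norms of A_S.
A_S^T A_S diagonal: [8, 18, 5].
trace = 8 + 18 + 5 = 31.

31


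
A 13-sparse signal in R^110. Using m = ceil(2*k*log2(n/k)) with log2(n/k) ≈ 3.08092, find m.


log2(n/k) = log2(110/13) ≈ 3.08092.
2*k*log2(n/k) ≈ 2*13*3.08092 = 80.10392.
m = ceil(80.10392) = 81.

81


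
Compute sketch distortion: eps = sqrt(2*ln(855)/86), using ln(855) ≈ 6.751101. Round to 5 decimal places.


ln(855) ≈ 6.751101.
2*ln(N)/m ≈ 2*6.751101/86 ≈ 0.15700235.
eps = sqrt(0.15700235) ≈ 0.3962352 ≈ 0.39624.

0.39624


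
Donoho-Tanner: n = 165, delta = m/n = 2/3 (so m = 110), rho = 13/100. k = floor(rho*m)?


m = 2/3*165 = 110.
rho = 13/100.
rho*m = 13/100*110 = 14.3.
k = floor(14.3) = 14.

14


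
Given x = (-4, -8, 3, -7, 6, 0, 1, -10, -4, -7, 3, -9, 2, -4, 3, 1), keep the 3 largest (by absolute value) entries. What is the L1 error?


Sorted |x_i| descending: [10, 9, 8, 7, 7, 6, 4, 4, 4, 3, 3, 3, 2, 1, 1, 0]
Keep top 3: [10, 9, 8]
Tail entries: [7, 7, 6, 4, 4, 4, 3, 3, 3, 2, 1, 1, 0]
L1 error = sum of tail = 45.

45


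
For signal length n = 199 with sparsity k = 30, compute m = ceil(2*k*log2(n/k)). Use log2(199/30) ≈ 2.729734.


log2(n/k) = log2(199/30) ≈ 2.729734.
2*k*log2(n/k) ≈ 2*30*2.729734 = 163.78404.
m = ceil(163.78404) = 164.

164


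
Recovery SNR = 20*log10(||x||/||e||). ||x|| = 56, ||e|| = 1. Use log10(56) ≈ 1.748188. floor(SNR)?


||x||/||e|| = 56/1 = 56.
log10(56) ≈ 1.748188.
20*log10(||x||/||e||) ≈ 20*1.748188 = 34.96376.
floor(34.96376) = 34.

34


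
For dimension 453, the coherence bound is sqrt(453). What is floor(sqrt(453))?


21^2 = 441 <= 453 < 484 = 22^2, so 21 <= sqrt(453) < 22.
floor(sqrt(453)) = 21.

21


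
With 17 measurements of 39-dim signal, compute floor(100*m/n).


100*m/n = 100*17/39 ≈ 43.5897.
floor = 43.

43


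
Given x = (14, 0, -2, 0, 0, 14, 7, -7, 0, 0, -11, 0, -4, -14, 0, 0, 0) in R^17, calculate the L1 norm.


Non-zero entries: [(0, 14), (2, -2), (5, 14), (6, 7), (7, -7), (10, -11), (12, -4), (13, -14)]
Absolute values: [14, 2, 14, 7, 7, 11, 4, 14]
||x||_1 = sum = 73.

73


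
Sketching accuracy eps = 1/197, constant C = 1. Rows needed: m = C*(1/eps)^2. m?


1/eps = 197.
(1/eps)^2 = 38809.
m = 1*38809 = 38809.

38809
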